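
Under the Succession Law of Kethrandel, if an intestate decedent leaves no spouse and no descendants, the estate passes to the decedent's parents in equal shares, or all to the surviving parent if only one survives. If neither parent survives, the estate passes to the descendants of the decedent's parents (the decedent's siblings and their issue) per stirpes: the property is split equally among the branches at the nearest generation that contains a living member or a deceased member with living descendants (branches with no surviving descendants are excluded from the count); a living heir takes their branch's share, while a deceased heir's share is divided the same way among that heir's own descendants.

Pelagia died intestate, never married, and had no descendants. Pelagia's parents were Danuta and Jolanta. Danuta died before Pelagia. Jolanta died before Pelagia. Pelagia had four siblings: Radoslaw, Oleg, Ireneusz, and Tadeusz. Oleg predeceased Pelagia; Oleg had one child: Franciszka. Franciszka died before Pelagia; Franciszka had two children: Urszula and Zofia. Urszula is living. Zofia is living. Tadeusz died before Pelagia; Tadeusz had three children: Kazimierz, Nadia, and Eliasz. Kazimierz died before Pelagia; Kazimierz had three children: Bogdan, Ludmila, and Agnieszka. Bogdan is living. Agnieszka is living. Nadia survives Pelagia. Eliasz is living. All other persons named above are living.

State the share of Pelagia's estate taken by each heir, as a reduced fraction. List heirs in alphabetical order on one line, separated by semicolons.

Neither parent survives and there are no descendants, so the estate passes to Pelagia's siblings and their issue per stirpes.
The estate is divided into 4 equal shares of 1/4 among Radoslaw, Oleg, Ireneusz, Tadeusz.
Radoslaw is living and takes 1/4.
Oleg predeceased; the 1/4 allotted to Oleg's branch passes to Oleg's issue by representation.
Franciszka's line is the sole branch at this level, so the full 1/4 passes to Franciszka's issue by representation.
The 1/4 is divided into 2 equal shares of 1/8 among Urszula, Zofia.
Urszula is living and takes 1/8.
Zofia is living and takes 1/8.
Ireneusz is living and takes 1/4.
Tadeusz predeceased; the 1/4 allotted to Tadeusz's branch passes to Tadeusz's issue by representation.
The 1/4 is divided into 3 equal shares of 1/12 among Kazimierz, Nadia, Eliasz.
Kazimierz predeceased; the 1/12 allotted to Kazimierz's branch passes to Kazimierz's issue by representation.
The 1/12 is divided into 3 equal shares of 1/36 among Bogdan, Ludmila, Agnieszka.
Bogdan is living and takes 1/36.
Ludmila is living and takes 1/36.
Agnieszka is living and takes 1/36.
Nadia is living and takes 1/12.
Eliasz is living and takes 1/12.

Agnieszka 1/36; Bogdan 1/36; Eliasz 1/12; Ireneusz 1/4; Ludmila 1/36; Nadia 1/12; Radoslaw 1/4; Urszula 1/8; Zofia 1/8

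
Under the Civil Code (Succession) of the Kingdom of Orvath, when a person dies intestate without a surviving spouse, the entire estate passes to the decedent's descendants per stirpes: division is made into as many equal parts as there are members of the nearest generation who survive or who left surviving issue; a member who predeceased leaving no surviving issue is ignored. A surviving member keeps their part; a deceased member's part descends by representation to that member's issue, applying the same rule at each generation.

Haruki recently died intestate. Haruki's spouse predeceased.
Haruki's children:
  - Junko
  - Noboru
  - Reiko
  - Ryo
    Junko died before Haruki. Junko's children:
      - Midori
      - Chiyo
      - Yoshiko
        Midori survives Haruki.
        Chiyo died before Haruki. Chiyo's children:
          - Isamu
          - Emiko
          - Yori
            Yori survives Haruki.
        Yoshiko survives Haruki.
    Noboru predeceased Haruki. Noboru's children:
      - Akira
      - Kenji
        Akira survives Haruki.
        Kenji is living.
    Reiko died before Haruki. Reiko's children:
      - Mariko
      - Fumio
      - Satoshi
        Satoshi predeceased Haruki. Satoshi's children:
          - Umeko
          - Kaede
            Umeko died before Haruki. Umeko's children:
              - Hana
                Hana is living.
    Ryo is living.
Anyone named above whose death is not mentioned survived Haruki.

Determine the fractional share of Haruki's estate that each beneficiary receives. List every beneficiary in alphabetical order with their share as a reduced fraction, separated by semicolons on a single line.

Akira 1/8; Emiko 1/36; Fumio 1/12; Hana 1/24; Isamu 1/36; Kaede 1/24; Kenji 1/8; Mariko 1/12; Midori 1/12; Ryo 1/4; Yori 1/36; Yoshiko 1/12

There is no surviving spouse, so the entire estate passes to Haruki's descendants per stirpes.
The estate is divided into 4 equal shares of 1/4 among Junko, Noboru, Reiko, Ryo.
Junko predeceased; the 1/4 allotted to Junko's branch passes to Junko's issue by representation.
The 1/4 is divided into 3 equal shares of 1/12 among Midori, Chiyo, Yoshiko.
Midori is living and takes 1/12.
Chiyo predeceased; the 1/12 allotted to Chiyo's branch passes to Chiyo's issue by representation.
The 1/12 is divided into 3 equal shares of 1/36 among Isamu, Emiko, Yori.
Isamu is living and takes 1/36.
Emiko is living and takes 1/36.
Yori is living and takes 1/36.
Yoshiko is living and takes 1/12.
Noboru predeceased; the 1/4 allotted to Noboru's branch passes to Noboru's issue by representation.
The 1/4 is divided into 2 equal shares of 1/8 among Akira, Kenji.
Akira is living and takes 1/8.
Kenji is living and takes 1/8.
Reiko predeceased; the 1/4 allotted to Reiko's branch passes to Reiko's issue by representation.
The 1/4 is divided into 3 equal shares of 1/12 among Mariko, Fumio, Satoshi.
Mariko is living and takes 1/12.
Fumio is living and takes 1/12.
Satoshi predeceased; the 1/12 allotted to Satoshi's branch passes to Satoshi's issue by representation.
The 1/12 is divided into 2 equal shares of 1/24 among Umeko, Kaede.
Umeko predeceased; the 1/24 allotted to Umeko's branch passes to Umeko's issue by representation.
Hana is the sole taker at this level and receives the full 1/24.
Kaede is living and takes 1/24.
Ryo is living and takes 1/4.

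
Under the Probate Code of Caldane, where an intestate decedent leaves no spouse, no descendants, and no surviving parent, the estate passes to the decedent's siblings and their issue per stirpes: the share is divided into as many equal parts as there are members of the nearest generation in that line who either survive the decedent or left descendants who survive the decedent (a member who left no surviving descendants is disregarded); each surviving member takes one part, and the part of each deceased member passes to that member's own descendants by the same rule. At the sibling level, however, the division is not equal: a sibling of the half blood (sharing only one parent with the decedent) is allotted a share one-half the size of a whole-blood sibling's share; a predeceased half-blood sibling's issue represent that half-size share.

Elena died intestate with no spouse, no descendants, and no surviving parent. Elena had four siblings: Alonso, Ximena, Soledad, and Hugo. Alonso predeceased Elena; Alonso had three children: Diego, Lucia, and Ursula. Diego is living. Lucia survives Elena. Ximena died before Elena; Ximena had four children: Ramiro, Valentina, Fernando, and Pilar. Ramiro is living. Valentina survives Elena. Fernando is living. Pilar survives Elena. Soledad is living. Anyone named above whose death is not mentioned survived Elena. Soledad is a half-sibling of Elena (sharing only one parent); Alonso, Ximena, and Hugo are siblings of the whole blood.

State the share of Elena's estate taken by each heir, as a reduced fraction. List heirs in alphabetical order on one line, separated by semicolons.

No spouse, descendants, or parent survives, so the estate passes to Elena's siblings per stirpes.
Half-blood siblings count for one-half the weight of whole-blood siblings at the initial division.
Dividing 1 in proportion to weights (total weight 7/2): Alonso (weight 1) → 2/7; Ximena (weight 1) → 2/7; Soledad (weight 1/2) → 1/7; Hugo (weight 1) → 2/7.
Alonso predeceased; the 2/7 allotted to Alonso's branch passes to Alonso's issue by representation.
The 2/7 is divided into 3 equal shares of 2/21 among Diego, Lucia, Ursula.
Diego is living and takes 2/21.
Lucia is living and takes 2/21.
Ursula is living and takes 2/21.
Ximena predeceased; the 2/7 allotted to Ximena's branch passes to Ximena's issue by representation.
The 2/7 is divided into 4 equal shares of 1/14 among Ramiro, Valentina, Fernando, Pilar.
Ramiro is living and takes 1/14.
Valentina is living and takes 1/14.
Fernando is living and takes 1/14.
Pilar is living and takes 1/14.
Soledad is living and takes 1/7.
Hugo is living and takes 2/7.

Diego 2/21; Fernando 1/14; Hugo 2/7; Lucia 2/21; Pilar 1/14; Ramiro 1/14; Soledad 1/7; Ursula 2/21; Valentina 1/14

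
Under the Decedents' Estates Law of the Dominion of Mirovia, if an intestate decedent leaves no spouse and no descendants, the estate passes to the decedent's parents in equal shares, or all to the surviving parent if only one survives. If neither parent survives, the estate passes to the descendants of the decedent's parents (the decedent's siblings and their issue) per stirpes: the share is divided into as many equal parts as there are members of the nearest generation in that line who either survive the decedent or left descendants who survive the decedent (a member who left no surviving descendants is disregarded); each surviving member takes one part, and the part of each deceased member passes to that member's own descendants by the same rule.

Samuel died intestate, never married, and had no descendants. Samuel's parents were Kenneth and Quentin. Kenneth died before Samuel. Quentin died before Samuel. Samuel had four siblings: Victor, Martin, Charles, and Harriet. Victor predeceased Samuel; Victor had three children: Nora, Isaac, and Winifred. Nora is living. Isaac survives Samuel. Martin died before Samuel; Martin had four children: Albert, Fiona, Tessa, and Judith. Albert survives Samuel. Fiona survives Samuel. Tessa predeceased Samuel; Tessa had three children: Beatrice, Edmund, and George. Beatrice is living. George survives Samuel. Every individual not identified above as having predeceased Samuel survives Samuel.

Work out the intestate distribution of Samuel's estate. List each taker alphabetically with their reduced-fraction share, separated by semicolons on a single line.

Neither parent survives and there are no descendants, so the estate passes to Samuel's siblings and their issue per stirpes.
The estate is divided into 4 equal shares of 1/4 among Victor, Martin, Charles, Harriet.
Victor predeceased; the 1/4 allotted to Victor's branch passes to Victor's issue by representation.
The 1/4 is divided into 3 equal shares of 1/12 among Nora, Isaac, Winifred.
Nora is living and takes 1/12.
Isaac is living and takes 1/12.
Winifred is living and takes 1/12.
Martin predeceased; the 1/4 allotted to Martin's branch passes to Martin's issue by representation.
The 1/4 is divided into 4 equal shares of 1/16 among Albert, Fiona, Tessa, Judith.
Albert is living and takes 1/16.
Fiona is living and takes 1/16.
Tessa predeceased; the 1/16 allotted to Tessa's branch passes to Tessa's issue by representation.
The 1/16 is divided into 3 equal shares of 1/48 among Beatrice, Edmund, George.
Beatrice is living and takes 1/48.
Edmund is living and takes 1/48.
George is living and takes 1/48.
Judith is living and takes 1/16.
Charles is living and takes 1/4.
Harriet is living and takes 1/4.

Albert 1/16; Beatrice 1/48; Charles 1/4; Edmund 1/48; Fiona 1/16; George 1/48; Harriet 1/4; Isaac 1/12; Judith 1/16; Nora 1/12; Winifred 1/12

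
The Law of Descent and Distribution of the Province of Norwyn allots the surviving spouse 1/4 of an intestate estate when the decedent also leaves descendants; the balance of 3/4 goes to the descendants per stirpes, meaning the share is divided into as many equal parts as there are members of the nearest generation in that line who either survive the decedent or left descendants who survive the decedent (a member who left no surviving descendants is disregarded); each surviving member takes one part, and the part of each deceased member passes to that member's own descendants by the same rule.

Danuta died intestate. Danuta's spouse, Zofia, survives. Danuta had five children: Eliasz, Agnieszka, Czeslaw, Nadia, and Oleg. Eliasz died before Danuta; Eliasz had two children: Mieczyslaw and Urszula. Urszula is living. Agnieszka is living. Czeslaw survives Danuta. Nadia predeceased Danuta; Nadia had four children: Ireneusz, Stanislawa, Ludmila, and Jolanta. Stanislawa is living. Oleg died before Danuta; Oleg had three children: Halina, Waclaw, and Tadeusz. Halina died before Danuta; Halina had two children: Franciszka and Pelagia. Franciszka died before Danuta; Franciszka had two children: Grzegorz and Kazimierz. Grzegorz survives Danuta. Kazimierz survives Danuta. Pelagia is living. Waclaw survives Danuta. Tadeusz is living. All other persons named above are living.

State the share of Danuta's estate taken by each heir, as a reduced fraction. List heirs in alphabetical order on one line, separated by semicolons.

Zofia, as surviving spouse, takes 1/4.
The remaining 3/4 passes to Danuta's descendants per stirpes.
The 3/4 is divided into 5 equal shares of 3/20 among Eliasz, Agnieszka, Czeslaw, Nadia, Oleg.
Eliasz predeceased; the 3/20 allotted to Eliasz's branch passes to Eliasz's issue by representation.
The 3/20 is divided into 2 equal shares of 3/40 among Mieczyslaw, Urszula.
Mieczyslaw is living and takes 3/40.
Urszula is living and takes 3/40.
Agnieszka is living and takes 3/20.
Czeslaw is living and takes 3/20.
Nadia predeceased; the 3/20 allotted to Nadia's branch passes to Nadia's issue by representation.
The 3/20 is divided into 4 equal shares of 3/80 among Ireneusz, Stanislawa, Ludmila, Jolanta.
Ireneusz is living and takes 3/80.
Stanislawa is living and takes 3/80.
Ludmila is living and takes 3/80.
Jolanta is living and takes 3/80.
Oleg predeceased; the 3/20 allotted to Oleg's branch passes to Oleg's issue by representation.
The 3/20 is divided into 3 equal shares of 1/20 among Halina, Waclaw, Tadeusz.
Halina predeceased; the 1/20 allotted to Halina's branch passes to Halina's issue by representation.
The 1/20 is divided into 2 equal shares of 1/40 among Franciszka, Pelagia.
Franciszka predeceased; the 1/40 allotted to Franciszka's branch passes to Franciszka's issue by representation.
The 1/40 is divided into 2 equal shares of 1/80 among Grzegorz, Kazimierz.
Grzegorz is living and takes 1/80.
Kazimierz is living and takes 1/80.
Pelagia is living and takes 1/40.
Waclaw is living and takes 1/20.
Tadeusz is living and takes 1/20.

Agnieszka 3/20; Czeslaw 3/20; Grzegorz 1/80; Ireneusz 3/80; Jolanta 3/80; Kazimierz 1/80; Ludmila 3/80; Mieczyslaw 3/40; Pelagia 1/40; Stanislawa 3/80; Tadeusz 1/20; Urszula 3/40; Waclaw 1/20; Zofia 1/4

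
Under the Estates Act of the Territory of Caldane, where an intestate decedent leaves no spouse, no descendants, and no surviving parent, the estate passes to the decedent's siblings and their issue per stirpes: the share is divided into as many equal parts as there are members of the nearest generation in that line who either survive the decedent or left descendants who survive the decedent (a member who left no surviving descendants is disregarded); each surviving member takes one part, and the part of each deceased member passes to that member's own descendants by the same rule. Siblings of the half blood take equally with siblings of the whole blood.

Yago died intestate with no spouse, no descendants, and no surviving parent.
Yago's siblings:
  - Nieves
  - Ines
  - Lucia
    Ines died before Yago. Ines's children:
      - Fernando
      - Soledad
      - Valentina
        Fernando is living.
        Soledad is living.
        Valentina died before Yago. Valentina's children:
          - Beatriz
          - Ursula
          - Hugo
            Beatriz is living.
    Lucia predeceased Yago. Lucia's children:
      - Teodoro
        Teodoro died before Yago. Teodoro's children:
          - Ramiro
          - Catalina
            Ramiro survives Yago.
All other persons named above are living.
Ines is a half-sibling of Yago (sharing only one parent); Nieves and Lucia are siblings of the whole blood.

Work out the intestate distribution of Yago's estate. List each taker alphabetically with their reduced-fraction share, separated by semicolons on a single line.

Beatriz 1/27; Catalina 1/6; Fernando 1/9; Hugo 1/27; Nieves 1/3; Ramiro 1/6; Soledad 1/9; Ursula 1/27

No spouse, descendants, or parent survives, so the estate passes to Yago's siblings per stirpes.
Half-blood and whole-blood siblings take equally under the stated rule.
The estate is divided into 3 equal shares of 1/3 among Nieves, Ines, Lucia.
Nieves is living and takes 1/3.
Ines predeceased; the 1/3 allotted to Ines's branch passes to Ines's issue by representation.
The 1/3 is divided into 3 equal shares of 1/9 among Fernando, Soledad, Valentina.
Fernando is living and takes 1/9.
Soledad is living and takes 1/9.
Valentina predeceased; the 1/9 allotted to Valentina's branch passes to Valentina's issue by representation.
The 1/9 is divided into 3 equal shares of 1/27 among Beatriz, Ursula, Hugo.
Beatriz is living and takes 1/27.
Ursula is living and takes 1/27.
Hugo is living and takes 1/27.
Lucia predeceased; the 1/3 allotted to Lucia's branch passes to Lucia's issue by representation.
Teodoro's line is the sole branch at this level, so the full 1/3 passes to Teodoro's issue by representation.
The 1/3 is divided into 2 equal shares of 1/6 among Ramiro, Catalina.
Ramiro is living and takes 1/6.
Catalina is living and takes 1/6.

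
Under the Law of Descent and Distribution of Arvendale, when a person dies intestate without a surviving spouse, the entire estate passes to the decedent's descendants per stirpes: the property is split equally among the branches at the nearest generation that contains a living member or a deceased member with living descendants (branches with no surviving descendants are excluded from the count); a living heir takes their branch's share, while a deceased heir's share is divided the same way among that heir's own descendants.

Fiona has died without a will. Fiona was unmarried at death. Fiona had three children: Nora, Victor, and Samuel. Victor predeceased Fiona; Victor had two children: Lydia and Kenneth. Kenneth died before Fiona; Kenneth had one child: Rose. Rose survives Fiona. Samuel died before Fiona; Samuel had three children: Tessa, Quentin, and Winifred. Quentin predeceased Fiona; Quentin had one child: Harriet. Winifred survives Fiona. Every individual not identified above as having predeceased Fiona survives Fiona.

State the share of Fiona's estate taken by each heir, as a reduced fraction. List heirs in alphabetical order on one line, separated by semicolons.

Harriet 1/9; Lydia 1/6; Nora 1/3; Rose 1/6; Tessa 1/9; Winifred 1/9

There is no surviving spouse, so the entire estate passes to Fiona's descendants per stirpes.
The estate is divided into 3 equal shares of 1/3 among Nora, Victor, Samuel.
Nora is living and takes 1/3.
Victor predeceased; the 1/3 allotted to Victor's branch passes to Victor's issue by representation.
The 1/3 is divided into 2 equal shares of 1/6 among Lydia, Kenneth.
Lydia is living and takes 1/6.
Kenneth predeceased; the 1/6 allotted to Kenneth's branch passes to Kenneth's issue by representation.
Rose is the sole taker at this level and receives the full 1/6.
Samuel predeceased; the 1/3 allotted to Samuel's branch passes to Samuel's issue by representation.
The 1/3 is divided into 3 equal shares of 1/9 among Tessa, Quentin, Winifred.
Tessa is living and takes 1/9.
Quentin predeceased; the 1/9 allotted to Quentin's branch passes to Quentin's issue by representation.
Harriet is the sole taker at this level and receives the full 1/9.
Winifred is living and takes 1/9.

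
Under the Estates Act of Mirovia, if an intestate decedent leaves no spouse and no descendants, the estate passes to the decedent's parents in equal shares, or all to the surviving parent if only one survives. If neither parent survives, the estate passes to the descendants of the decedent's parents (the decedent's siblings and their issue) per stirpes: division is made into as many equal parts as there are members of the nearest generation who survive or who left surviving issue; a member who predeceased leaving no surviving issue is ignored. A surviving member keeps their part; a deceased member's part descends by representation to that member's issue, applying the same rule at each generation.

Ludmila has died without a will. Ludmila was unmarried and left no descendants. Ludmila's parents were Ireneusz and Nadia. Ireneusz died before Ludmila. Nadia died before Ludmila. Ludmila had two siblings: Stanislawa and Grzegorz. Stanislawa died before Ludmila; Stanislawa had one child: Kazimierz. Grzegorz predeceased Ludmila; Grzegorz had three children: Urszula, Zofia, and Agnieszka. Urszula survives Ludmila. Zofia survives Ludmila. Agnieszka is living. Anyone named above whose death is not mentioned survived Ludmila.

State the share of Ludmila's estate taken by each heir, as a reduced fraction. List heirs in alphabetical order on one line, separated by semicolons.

Agnieszka 1/6; Kazimierz 1/2; Urszula 1/6; Zofia 1/6

Neither parent survives and there are no descendants, so the estate passes to Ludmila's siblings and their issue per stirpes.
The estate is divided into 2 equal shares of 1/2 among Stanislawa, Grzegorz.
Stanislawa predeceased; the 1/2 allotted to Stanislawa's branch passes to Stanislawa's issue by representation.
Kazimierz is the sole taker at this level and receives the full 1/2.
Grzegorz predeceased; the 1/2 allotted to Grzegorz's branch passes to Grzegorz's issue by representation.
The 1/2 is divided into 3 equal shares of 1/6 among Urszula, Zofia, Agnieszka.
Urszula is living and takes 1/6.
Zofia is living and takes 1/6.
Agnieszka is living and takes 1/6.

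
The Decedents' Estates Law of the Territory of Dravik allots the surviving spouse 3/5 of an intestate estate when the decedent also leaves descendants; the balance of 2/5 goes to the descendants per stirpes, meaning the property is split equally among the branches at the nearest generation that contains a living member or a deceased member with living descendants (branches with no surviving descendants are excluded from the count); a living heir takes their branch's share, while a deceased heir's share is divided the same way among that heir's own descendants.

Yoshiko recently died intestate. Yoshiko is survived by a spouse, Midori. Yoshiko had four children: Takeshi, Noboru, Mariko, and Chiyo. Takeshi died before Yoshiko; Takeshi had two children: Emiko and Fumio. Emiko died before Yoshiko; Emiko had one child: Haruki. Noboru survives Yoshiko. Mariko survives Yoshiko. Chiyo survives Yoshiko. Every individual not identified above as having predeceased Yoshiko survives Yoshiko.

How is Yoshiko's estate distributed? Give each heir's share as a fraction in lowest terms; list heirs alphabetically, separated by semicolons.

Midori, as surviving spouse, takes 3/5.
The remaining 2/5 passes to Yoshiko's descendants per stirpes.
The 2/5 is divided into 4 equal shares of 1/10 among Takeshi, Noboru, Mariko, Chiyo.
Takeshi predeceased; the 1/10 allotted to Takeshi's branch passes to Takeshi's issue by representation.
The 1/10 is divided into 2 equal shares of 1/20 among Emiko, Fumio.
Emiko predeceased; the 1/20 allotted to Emiko's branch passes to Emiko's issue by representation.
Haruki is the sole taker at this level and receives the full 1/20.
Fumio is living and takes 1/20.
Noboru is living and takes 1/10.
Mariko is living and takes 1/10.
Chiyo is living and takes 1/10.

Chiyo 1/10; Fumio 1/20; Haruki 1/20; Mariko 1/10; Midori 3/5; Noboru 1/10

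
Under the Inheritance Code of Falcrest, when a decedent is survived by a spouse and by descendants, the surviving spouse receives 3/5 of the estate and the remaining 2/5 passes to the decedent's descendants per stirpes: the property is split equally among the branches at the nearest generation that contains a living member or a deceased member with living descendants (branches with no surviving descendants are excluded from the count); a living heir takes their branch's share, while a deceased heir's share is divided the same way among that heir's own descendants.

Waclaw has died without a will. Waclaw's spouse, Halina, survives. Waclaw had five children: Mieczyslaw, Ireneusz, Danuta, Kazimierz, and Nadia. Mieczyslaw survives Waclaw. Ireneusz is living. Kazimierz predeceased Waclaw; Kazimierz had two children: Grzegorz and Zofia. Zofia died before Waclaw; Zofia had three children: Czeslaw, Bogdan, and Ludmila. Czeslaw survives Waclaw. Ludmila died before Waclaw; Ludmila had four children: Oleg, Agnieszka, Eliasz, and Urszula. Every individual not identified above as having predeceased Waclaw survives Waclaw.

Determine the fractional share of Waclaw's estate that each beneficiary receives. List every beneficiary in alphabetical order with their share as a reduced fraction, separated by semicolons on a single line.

Agnieszka 1/300; Bogdan 1/75; Czeslaw 1/75; Danuta 2/25; Eliasz 1/300; Grzegorz 1/25; Halina 3/5; Ireneusz 2/25; Mieczyslaw 2/25; Nadia 2/25; Oleg 1/300; Urszula 1/300

Halina, as surviving spouse, takes 3/5.
The remaining 2/5 passes to Waclaw's descendants per stirpes.
The 2/5 is divided into 5 equal shares of 2/25 among Mieczyslaw, Ireneusz, Danuta, Kazimierz, Nadia.
Mieczyslaw is living and takes 2/25.
Ireneusz is living and takes 2/25.
Danuta is living and takes 2/25.
Kazimierz predeceased; the 2/25 allotted to Kazimierz's branch passes to Kazimierz's issue by representation.
The 2/25 is divided into 2 equal shares of 1/25 among Grzegorz, Zofia.
Grzegorz is living and takes 1/25.
Zofia predeceased; the 1/25 allotted to Zofia's branch passes to Zofia's issue by representation.
The 1/25 is divided into 3 equal shares of 1/75 among Czeslaw, Bogdan, Ludmila.
Czeslaw is living and takes 1/75.
Bogdan is living and takes 1/75.
Ludmila predeceased; the 1/75 allotted to Ludmila's branch passes to Ludmila's issue by representation.
The 1/75 is divided into 4 equal shares of 1/300 among Oleg, Agnieszka, Eliasz, Urszula.
Oleg is living and takes 1/300.
Agnieszka is living and takes 1/300.
Eliasz is living and takes 1/300.
Urszula is living and takes 1/300.
Nadia is living and takes 2/25.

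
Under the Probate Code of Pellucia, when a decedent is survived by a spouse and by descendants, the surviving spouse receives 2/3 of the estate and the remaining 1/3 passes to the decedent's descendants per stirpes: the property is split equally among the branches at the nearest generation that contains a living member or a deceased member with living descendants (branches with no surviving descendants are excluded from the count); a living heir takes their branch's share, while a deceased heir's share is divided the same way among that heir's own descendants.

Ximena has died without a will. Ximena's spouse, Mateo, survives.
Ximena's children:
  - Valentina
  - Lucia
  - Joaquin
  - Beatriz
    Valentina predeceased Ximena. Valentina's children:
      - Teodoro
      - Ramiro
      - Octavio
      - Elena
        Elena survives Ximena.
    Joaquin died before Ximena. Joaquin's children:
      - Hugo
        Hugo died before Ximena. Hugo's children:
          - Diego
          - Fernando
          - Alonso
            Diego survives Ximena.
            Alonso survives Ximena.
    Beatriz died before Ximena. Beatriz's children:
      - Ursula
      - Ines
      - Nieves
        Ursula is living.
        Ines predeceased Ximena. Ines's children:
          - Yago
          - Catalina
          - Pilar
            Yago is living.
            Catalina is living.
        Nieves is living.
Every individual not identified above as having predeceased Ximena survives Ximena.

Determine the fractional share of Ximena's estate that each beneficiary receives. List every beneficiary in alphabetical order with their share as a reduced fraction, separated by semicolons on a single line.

Alonso 1/36; Catalina 1/108; Diego 1/36; Elena 1/48; Fernando 1/36; Lucia 1/12; Mateo 2/3; Nieves 1/36; Octavio 1/48; Pilar 1/108; Ramiro 1/48; Teodoro 1/48; Ursula 1/36; Yago 1/108

Mateo, as surviving spouse, takes 2/3.
The remaining 1/3 passes to Ximena's descendants per stirpes.
The 1/3 is divided into 4 equal shares of 1/12 among Valentina, Lucia, Joaquin, Beatriz.
Valentina predeceased; the 1/12 allotted to Valentina's branch passes to Valentina's issue by representation.
The 1/12 is divided into 4 equal shares of 1/48 among Teodoro, Ramiro, Octavio, Elena.
Teodoro is living and takes 1/48.
Ramiro is living and takes 1/48.
Octavio is living and takes 1/48.
Elena is living and takes 1/48.
Lucia is living and takes 1/12.
Joaquin predeceased; the 1/12 allotted to Joaquin's branch passes to Joaquin's issue by representation.
Hugo's line is the sole branch at this level, so the full 1/12 passes to Hugo's issue by representation.
The 1/12 is divided into 3 equal shares of 1/36 among Diego, Fernando, Alonso.
Diego is living and takes 1/36.
Fernando is living and takes 1/36.
Alonso is living and takes 1/36.
Beatriz predeceased; the 1/12 allotted to Beatriz's branch passes to Beatriz's issue by representation.
The 1/12 is divided into 3 equal shares of 1/36 among Ursula, Ines, Nieves.
Ursula is living and takes 1/36.
Ines predeceased; the 1/36 allotted to Ines's branch passes to Ines's issue by representation.
The 1/36 is divided into 3 equal shares of 1/108 among Yago, Catalina, Pilar.
Yago is living and takes 1/108.
Catalina is living and takes 1/108.
Pilar is living and takes 1/108.
Nieves is living and takes 1/36.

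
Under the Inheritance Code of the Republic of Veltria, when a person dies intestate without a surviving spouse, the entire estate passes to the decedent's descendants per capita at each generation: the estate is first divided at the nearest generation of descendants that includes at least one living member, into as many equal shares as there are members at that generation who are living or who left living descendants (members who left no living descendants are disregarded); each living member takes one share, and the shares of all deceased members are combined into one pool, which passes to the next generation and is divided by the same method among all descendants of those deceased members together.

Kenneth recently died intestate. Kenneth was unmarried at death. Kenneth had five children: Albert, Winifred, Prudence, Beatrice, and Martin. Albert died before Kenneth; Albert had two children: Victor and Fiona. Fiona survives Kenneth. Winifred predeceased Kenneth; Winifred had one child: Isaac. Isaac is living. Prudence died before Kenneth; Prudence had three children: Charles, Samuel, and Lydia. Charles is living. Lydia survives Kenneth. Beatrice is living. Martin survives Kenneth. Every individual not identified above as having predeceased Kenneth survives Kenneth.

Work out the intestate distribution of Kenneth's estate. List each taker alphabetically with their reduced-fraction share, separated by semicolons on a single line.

There is no surviving spouse, so the entire estate passes to Kenneth's descendants per capita at each generation.
At generation 1 (Albert, Winifred, Prudence, Beatrice, Martin) there are 5 shares of (1)/5 = 1/5 each.
Living: Beatrice and Martin — each takes 1/5.
Deceased: Albert, Winifred, and Prudence. Their combined 3/5 is pooled and carried to generation 2.
At generation 2 (Victor, Fiona, Isaac, Charles, Samuel, Lydia) there are 6 shares of (3/5)/6 = 1/10 each.
Living: Victor, Fiona, Isaac, Charles, Samuel, and Lydia — each takes 1/10.

Beatrice 1/5; Charles 1/10; Fiona 1/10; Isaac 1/10; Lydia 1/10; Martin 1/5; Samuel 1/10; Victor 1/10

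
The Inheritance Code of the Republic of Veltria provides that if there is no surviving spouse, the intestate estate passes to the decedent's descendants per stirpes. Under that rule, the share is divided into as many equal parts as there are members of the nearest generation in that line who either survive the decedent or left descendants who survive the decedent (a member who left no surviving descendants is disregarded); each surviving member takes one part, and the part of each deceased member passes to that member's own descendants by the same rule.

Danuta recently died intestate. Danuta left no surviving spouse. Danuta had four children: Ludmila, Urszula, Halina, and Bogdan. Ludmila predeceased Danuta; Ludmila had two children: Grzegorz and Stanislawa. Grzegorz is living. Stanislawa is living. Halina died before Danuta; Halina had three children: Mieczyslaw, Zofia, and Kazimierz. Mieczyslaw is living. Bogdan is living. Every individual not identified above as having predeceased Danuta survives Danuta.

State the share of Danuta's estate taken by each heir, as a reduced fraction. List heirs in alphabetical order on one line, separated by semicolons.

Bogdan 1/4; Grzegorz 1/8; Kazimierz 1/12; Mieczyslaw 1/12; Stanislawa 1/8; Urszula 1/4; Zofia 1/12

There is no surviving spouse, so the entire estate passes to Danuta's descendants per stirpes.
The estate is divided into 4 equal shares of 1/4 among Ludmila, Urszula, Halina, Bogdan.
Ludmila predeceased; the 1/4 allotted to Ludmila's branch passes to Ludmila's issue by representation.
The 1/4 is divided into 2 equal shares of 1/8 among Grzegorz, Stanislawa.
Grzegorz is living and takes 1/8.
Stanislawa is living and takes 1/8.
Urszula is living and takes 1/4.
Halina predeceased; the 1/4 allotted to Halina's branch passes to Halina's issue by representation.
The 1/4 is divided into 3 equal shares of 1/12 among Mieczyslaw, Zofia, Kazimierz.
Mieczyslaw is living and takes 1/12.
Zofia is living and takes 1/12.
Kazimierz is living and takes 1/12.
Bogdan is living and takes 1/4.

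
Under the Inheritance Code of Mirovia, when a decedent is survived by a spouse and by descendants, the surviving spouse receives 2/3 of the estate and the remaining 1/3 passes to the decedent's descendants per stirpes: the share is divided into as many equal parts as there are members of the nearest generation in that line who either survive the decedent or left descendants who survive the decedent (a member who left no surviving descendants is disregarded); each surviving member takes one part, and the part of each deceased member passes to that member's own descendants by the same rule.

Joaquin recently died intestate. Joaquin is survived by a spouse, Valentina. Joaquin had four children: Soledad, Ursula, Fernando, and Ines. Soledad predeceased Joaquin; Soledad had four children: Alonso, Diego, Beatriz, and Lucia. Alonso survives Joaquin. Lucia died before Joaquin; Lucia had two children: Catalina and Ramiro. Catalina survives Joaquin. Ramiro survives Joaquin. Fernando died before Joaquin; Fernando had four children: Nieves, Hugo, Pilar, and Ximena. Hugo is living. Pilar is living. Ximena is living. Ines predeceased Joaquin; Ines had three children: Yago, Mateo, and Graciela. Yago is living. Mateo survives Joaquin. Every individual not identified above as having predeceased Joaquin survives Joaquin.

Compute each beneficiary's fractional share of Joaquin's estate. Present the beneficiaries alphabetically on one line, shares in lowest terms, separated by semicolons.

Alonso 1/48; Beatriz 1/48; Catalina 1/96; Diego 1/48; Graciela 1/36; Hugo 1/48; Mateo 1/36; Nieves 1/48; Pilar 1/48; Ramiro 1/96; Ursula 1/12; Valentina 2/3; Ximena 1/48; Yago 1/36

Valentina, as surviving spouse, takes 2/3.
The remaining 1/3 passes to Joaquin's descendants per stirpes.
The 1/3 is divided into 4 equal shares of 1/12 among Soledad, Ursula, Fernando, Ines.
Soledad predeceased; the 1/12 allotted to Soledad's branch passes to Soledad's issue by representation.
The 1/12 is divided into 4 equal shares of 1/48 among Alonso, Diego, Beatriz, Lucia.
Alonso is living and takes 1/48.
Diego is living and takes 1/48.
Beatriz is living and takes 1/48.
Lucia predeceased; the 1/48 allotted to Lucia's branch passes to Lucia's issue by representation.
The 1/48 is divided into 2 equal shares of 1/96 among Catalina, Ramiro.
Catalina is living and takes 1/96.
Ramiro is living and takes 1/96.
Ursula is living and takes 1/12.
Fernando predeceased; the 1/12 allotted to Fernando's branch passes to Fernando's issue by representation.
The 1/12 is divided into 4 equal shares of 1/48 among Nieves, Hugo, Pilar, Ximena.
Nieves is living and takes 1/48.
Hugo is living and takes 1/48.
Pilar is living and takes 1/48.
Ximena is living and takes 1/48.
Ines predeceased; the 1/12 allotted to Ines's branch passes to Ines's issue by representation.
The 1/12 is divided into 3 equal shares of 1/36 among Yago, Mateo, Graciela.
Yago is living and takes 1/36.
Mateo is living and takes 1/36.
Graciela is living and takes 1/36.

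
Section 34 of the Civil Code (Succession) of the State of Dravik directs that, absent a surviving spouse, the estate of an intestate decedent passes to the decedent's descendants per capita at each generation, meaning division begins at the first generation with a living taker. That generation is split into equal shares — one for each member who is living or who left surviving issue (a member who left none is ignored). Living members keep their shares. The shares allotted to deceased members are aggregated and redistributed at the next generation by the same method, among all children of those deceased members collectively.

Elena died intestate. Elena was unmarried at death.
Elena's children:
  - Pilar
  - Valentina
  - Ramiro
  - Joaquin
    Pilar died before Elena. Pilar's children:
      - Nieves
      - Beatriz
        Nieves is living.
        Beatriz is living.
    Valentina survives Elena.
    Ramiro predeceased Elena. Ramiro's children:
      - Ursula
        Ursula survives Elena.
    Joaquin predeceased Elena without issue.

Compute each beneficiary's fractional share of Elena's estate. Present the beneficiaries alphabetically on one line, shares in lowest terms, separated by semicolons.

Beatriz 2/9; Nieves 2/9; Ursula 2/9; Valentina 1/3

There is no surviving spouse, so the entire estate passes to Elena's descendants per capita at each generation.
At generation 1 (Pilar, Valentina, Ramiro) there are 3 shares of (1)/3 = 1/3 each.
Living: Valentina — each takes 1/3.
Deceased: Pilar and Ramiro. Their combined 2/3 is pooled and carried to generation 2.
At generation 2 (Nieves, Beatriz, Ursula) there are 3 shares of (2/3)/3 = 2/9 each.
Living: Nieves, Beatriz, and Ursula — each takes 2/9.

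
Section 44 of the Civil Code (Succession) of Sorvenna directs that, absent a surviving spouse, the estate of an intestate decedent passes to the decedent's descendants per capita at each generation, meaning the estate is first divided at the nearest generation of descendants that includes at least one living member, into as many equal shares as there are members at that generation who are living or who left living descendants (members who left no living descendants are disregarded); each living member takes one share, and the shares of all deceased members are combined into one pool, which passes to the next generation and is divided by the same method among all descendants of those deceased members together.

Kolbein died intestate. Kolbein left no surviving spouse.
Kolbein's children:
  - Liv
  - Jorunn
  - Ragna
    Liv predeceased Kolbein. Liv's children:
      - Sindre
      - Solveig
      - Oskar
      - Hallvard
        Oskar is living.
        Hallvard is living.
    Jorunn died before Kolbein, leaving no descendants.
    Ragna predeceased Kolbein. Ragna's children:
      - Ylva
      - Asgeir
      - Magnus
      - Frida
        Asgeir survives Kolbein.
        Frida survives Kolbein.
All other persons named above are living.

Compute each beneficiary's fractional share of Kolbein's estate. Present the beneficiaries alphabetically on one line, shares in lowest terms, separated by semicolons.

There is no surviving spouse, so the entire estate passes to Kolbein's descendants per capita at each generation.
No one at generation 1 (Liv, Ragna) is living; moving to the next generation.
At generation 2 (Sindre, Solveig, Oskar, Hallvard, Ylva, Asgeir, Magnus, Frida) there are 8 shares of (1)/8 = 1/8 each.
Living: Sindre, Solveig, Oskar, Hallvard, Ylva, Asgeir, Magnus, and Frida — each takes 1/8.

Asgeir 1/8; Frida 1/8; Hallvard 1/8; Magnus 1/8; Oskar 1/8; Sindre 1/8; Solveig 1/8; Ylva 1/8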